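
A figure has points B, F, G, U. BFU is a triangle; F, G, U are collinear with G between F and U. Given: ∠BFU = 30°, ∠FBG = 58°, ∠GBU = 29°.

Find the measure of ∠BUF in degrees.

1. ∠BFG = 30°  [G on ray FU]
2. ∠BGF = 92°  [△BFG]
3. ∠BGU = 88°  [linear pair at G on FU]
4. ∠BUG = 63°  [△BGU]
5. ∠BUF = 63°  [G on ray UF]

∠BUF = 63°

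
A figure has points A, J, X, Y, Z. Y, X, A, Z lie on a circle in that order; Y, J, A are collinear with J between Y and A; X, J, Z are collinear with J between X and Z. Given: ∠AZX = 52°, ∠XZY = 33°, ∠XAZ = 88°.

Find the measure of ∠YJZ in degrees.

1. ∠AXZ = 40°  [△XAZ]
2. ∠AYZ = 40°  [same arc AZ]
3. ∠YJZ = 107°  [△YJZ]

∠YJZ = 107°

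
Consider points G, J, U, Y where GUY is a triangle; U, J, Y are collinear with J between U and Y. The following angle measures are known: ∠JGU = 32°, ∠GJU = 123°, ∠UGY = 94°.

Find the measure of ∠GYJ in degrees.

∠GYJ = 61°

1. ∠GUJ = 25°  [△GUJ]
2. ∠GUY = 25°  [J on ray UY]
3. ∠GYU = 61°  [△GUY]
4. ∠GYJ = 61°  [J on ray YU]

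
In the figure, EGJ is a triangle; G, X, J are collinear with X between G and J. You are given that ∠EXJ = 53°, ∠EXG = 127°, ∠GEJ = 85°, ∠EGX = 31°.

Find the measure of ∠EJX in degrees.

∠EJX = 64°

1. ∠EGJ = 31°  [X on ray GJ]
2. ∠EJG = 64°  [△EGJ]
3. ∠EJX = 64°  [X on ray JG]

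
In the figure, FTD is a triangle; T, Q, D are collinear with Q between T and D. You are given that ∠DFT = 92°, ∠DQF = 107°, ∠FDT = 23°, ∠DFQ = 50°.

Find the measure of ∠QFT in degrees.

∠QFT = 42°

1. ∠DTF = 65°  [△FTD]
2. ∠FQT = 73°  [linear pair at Q on TD]
3. ∠FTQ = 65°  [Q on ray TD]
4. ∠QFT = 42°  [△FTQ]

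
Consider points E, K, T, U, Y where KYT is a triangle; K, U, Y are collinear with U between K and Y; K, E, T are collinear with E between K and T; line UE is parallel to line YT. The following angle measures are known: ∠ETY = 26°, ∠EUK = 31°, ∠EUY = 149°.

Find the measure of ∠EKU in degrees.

1. ∠KTY = 26°  [E on ray TK]
2. ∠KYT = 31°  [UE∥YT, corresponding at U]
3. ∠TKY = 123°  [△KYT]
4. ∠EKU = 123°  [U on KY, E on KT]

∠EKU = 123°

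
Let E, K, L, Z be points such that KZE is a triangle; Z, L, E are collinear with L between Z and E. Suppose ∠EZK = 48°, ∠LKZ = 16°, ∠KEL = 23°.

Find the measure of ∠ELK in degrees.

∠ELK = 64°

1. ∠KZL = 48°  [L on ray ZE]
2. ∠KLZ = 116°  [△KZL]
3. ∠ELK = 64°  [linear pair at L on ZE]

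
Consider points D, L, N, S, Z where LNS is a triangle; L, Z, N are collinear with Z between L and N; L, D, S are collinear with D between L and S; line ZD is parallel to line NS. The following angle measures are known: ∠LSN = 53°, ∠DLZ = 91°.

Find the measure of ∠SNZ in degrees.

1. ∠LDZ = 53°  [ZD∥NS, corresponding at D]
2. ∠DZL = 36°  [△LZD]
3. ∠DZN = 144°  [linear pair at Z on LN]
4. ∠SNZ = 36°  [ZD∥NS, co-interior at N–Z]

∠SNZ = 36°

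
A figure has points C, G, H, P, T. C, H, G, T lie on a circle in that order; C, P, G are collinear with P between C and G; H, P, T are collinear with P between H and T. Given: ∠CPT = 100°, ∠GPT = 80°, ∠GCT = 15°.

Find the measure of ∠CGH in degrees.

1. ∠GPH = 100°  [vertical angles at P]
2. ∠GHT = 15°  [same arc GT]
3. ∠CGH = 65°  [△HPG]

∠CGH = 65°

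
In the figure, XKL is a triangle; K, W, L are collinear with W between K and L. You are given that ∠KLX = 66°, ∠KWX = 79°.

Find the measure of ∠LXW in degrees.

∠LXW = 13°

1. ∠WLX = 66°  [W on ray LK]
2. ∠LWX = 101°  [linear pair at W on KL]
3. ∠LXW = 13°  [△XWL]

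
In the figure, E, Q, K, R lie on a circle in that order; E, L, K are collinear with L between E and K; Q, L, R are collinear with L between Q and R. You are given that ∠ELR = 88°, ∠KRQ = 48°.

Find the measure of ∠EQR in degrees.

∠EQR = 40°

1. ∠KLQ = 88°  [vertical angles at L]
2. ∠KEQ = 48°  [same arc QK]
3. ∠ELQ = 92°  [linear pair at L on EK]
4. ∠EQR = 40°  [△ELQ]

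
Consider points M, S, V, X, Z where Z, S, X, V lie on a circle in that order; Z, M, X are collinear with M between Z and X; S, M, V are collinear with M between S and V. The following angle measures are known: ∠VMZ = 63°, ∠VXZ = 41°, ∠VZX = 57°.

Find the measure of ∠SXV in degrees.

∠SXV = 101°

1. ∠VMX = 117°  [linear pair at M on ZX]
2. ∠SVX = 22°  [△XMV]
3. ∠VSX = 57°  [same arc XV]
4. ∠SXV = 101°  [△SXV]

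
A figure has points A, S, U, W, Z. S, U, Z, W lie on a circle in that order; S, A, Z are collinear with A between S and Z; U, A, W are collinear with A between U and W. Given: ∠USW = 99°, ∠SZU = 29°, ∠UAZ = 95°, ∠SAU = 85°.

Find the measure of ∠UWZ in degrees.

1. ∠UZW = 81°  [cyclic SUZW, opposite ∠S+∠Z]
2. ∠WUZ = 56°  [△UAZ]
3. ∠UWZ = 43°  [△UZW]

∠UWZ = 43°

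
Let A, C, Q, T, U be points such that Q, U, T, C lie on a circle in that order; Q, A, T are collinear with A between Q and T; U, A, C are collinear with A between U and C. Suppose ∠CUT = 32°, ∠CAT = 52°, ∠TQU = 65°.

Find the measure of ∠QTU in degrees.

1. ∠CQT = 32°  [same arc TC]
2. ∠CAQ = 128°  [linear pair at A on QT]
3. ∠QCU = 20°  [△QAC]
4. ∠QTU = 20°  [same arc QU]

∠QTU = 20°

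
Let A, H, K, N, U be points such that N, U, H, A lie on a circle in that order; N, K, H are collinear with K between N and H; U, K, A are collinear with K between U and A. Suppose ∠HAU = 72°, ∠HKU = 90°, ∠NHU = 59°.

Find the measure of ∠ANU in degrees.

∠ANU = 103°

1. ∠HNU = 72°  [same arc UH]
2. ∠NKU = 90°  [linear pair at K on NH]
3. ∠NAU = 59°  [same arc NU]
4. ∠AUN = 18°  [△NKU]
5. ∠ANU = 103°  [△NUA]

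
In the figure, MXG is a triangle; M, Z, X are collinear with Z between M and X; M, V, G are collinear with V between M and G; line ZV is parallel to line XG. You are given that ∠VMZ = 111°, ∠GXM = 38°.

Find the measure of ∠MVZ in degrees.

∠MVZ = 31°

1. ∠GMX = 111°  [Z on MX, V on MG]
2. ∠MGX = 31°  [△MXG]
3. ∠MVZ = 31°  [ZV∥XG, corresponding at V]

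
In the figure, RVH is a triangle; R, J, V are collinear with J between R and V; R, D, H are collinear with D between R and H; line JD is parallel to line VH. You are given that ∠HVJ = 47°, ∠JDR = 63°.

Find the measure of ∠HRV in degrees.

1. ∠HVR = 47°  [J on ray VR]
2. ∠RHV = 63°  [JD∥VH, corresponding at D]
3. ∠HRV = 70°  [△RVH]

∠HRV = 70°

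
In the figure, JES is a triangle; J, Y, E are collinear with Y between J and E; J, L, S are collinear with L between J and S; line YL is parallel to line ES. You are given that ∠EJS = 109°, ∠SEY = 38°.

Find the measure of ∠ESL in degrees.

∠ESL = 33°

1. ∠JES = 38°  [Y on ray EJ]
2. ∠ESJ = 33°  [△JES]
3. ∠ESL = 33°  [L on ray SJ]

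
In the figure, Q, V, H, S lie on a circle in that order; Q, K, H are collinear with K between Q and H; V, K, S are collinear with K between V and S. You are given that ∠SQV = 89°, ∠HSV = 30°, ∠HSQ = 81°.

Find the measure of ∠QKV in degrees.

∠QKV = 110°

1. ∠SHV = 91°  [cyclic QVHS, opposite ∠Q+∠H]
2. ∠HQV = 30°  [same arc VH]
3. ∠HVS = 59°  [△VHS]
4. ∠HVQ = 99°  [cyclic QVHS, opposite ∠V+∠S]
5. ∠QHV = 51°  [△QVH]
6. ∠HKV = 70°  [△VKH]
7. ∠QKV = 110°  [linear pair at K on QH]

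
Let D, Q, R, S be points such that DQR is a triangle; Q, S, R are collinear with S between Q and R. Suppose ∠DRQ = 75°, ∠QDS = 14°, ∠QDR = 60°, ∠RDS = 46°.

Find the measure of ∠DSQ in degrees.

1. ∠DRS = 75°  [S on ray RQ]
2. ∠DSR = 59°  [△DSR]
3. ∠DSQ = 121°  [linear pair at S on QR]

∠DSQ = 121°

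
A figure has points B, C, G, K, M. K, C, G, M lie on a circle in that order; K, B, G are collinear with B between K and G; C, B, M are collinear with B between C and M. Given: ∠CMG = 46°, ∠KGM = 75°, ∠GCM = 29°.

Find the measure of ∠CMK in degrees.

∠CMK = 30°

1. ∠CGM = 105°  [△CGM]
2. ∠KCM = 75°  [same arc KM]
3. ∠CKM = 75°  [cyclic KCGM, opposite ∠K+∠G]
4. ∠CMK = 30°  [△KCM]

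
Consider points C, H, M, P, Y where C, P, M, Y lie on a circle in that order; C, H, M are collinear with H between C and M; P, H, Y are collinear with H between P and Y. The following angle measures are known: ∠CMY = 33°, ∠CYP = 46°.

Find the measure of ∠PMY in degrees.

∠PMY = 79°

1. ∠CPY = 33°  [same arc CY]
2. ∠PCY = 101°  [△CPY]
3. ∠PMY = 79°  [cyclic CPMY, opposite ∠C+∠M]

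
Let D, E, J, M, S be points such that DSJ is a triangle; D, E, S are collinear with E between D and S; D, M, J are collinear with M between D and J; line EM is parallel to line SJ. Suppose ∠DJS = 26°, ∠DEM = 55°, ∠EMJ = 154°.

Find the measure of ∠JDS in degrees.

1. ∠DME = 26°  [EM∥SJ, corresponding at M]
2. ∠EDM = 99°  [△DEM]
3. ∠JDS = 99°  [E on DS, M on DJ]

∠JDS = 99°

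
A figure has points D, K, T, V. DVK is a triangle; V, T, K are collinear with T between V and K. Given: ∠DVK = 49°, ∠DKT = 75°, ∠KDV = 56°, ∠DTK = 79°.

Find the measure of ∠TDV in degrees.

1. ∠DVT = 49°  [T on ray VK]
2. ∠DTV = 101°  [linear pair at T on VK]
3. ∠TDV = 30°  [△DVT]

∠TDV = 30°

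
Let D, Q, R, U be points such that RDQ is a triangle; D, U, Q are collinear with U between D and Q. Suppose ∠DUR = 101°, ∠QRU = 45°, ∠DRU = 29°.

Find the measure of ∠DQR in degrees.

1. ∠QUR = 79°  [linear pair at U on DQ]
2. ∠RQU = 56°  [△RUQ]
3. ∠DQR = 56°  [U on ray QD]

∠DQR = 56°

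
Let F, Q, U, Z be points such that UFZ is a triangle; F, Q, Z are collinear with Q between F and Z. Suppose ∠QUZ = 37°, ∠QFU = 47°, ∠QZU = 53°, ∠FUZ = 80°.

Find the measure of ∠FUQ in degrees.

1. ∠UQZ = 90°  [△UQZ]
2. ∠FQU = 90°  [linear pair at Q on FZ]
3. ∠FUQ = 43°  [△UFQ]

∠FUQ = 43°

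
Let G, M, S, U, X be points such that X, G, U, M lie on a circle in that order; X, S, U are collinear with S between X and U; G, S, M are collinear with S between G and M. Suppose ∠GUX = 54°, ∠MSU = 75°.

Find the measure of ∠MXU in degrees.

∠MXU = 21°

1. ∠GMX = 54°  [same arc XG]
2. ∠MSX = 105°  [linear pair at S on XU]
3. ∠MXU = 21°  [△XSM]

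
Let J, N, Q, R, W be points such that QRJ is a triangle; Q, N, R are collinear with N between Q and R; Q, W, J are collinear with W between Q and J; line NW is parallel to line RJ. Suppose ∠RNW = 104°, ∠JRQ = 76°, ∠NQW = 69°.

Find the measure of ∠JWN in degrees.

∠JWN = 145°

1. ∠QNW = 76°  [linear pair at N on QR]
2. ∠NWQ = 35°  [△QNW]
3. ∠JWN = 145°  [linear pair at W on QJ]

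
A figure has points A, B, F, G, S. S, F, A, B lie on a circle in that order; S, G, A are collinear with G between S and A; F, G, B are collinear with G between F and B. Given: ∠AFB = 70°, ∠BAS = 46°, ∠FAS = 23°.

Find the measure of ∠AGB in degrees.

∠AGB = 93°

1. ∠ASB = 70°  [same arc AB]
2. ∠FBS = 23°  [same arc SF]
3. ∠BGS = 87°  [△SGB]
4. ∠AGB = 93°  [linear pair at G on SA]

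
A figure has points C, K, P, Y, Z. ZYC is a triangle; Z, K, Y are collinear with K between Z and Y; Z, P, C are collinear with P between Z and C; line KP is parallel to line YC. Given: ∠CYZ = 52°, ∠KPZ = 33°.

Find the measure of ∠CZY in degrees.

∠CZY = 95°

1. ∠PKZ = 52°  [KP∥YC, corresponding at K]
2. ∠KZP = 95°  [△ZKP]
3. ∠CZY = 95°  [K on ZY, P on ZC]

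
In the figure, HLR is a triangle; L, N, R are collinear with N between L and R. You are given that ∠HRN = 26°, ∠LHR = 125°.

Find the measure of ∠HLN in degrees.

∠HLN = 29°

1. ∠HRL = 26°  [N on ray RL]
2. ∠HLR = 29°  [△HLR]
3. ∠HLN = 29°  [N on ray LR]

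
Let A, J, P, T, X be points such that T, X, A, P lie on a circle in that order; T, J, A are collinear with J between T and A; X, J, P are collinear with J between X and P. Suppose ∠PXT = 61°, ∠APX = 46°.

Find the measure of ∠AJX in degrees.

1. ∠ATX = 46°  [same arc XA]
2. ∠TJX = 73°  [△TJX]
3. ∠AJX = 107°  [linear pair at J on TA]

∠AJX = 107°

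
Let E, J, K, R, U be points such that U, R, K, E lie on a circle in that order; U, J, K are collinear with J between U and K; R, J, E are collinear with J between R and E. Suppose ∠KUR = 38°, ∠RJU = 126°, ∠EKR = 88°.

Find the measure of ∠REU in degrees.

∠REU = 72°

1. ∠ERU = 16°  [△UJR]
2. ∠EUR = 92°  [cyclic URKE, opposite ∠U+∠K]
3. ∠REU = 72°  [△URE]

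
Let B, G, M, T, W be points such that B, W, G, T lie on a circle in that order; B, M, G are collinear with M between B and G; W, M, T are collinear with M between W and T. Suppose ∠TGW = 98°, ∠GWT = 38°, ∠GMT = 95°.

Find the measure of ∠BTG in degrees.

1. ∠GTW = 44°  [△WGT]
2. ∠GBT = 38°  [same arc GT]
3. ∠BGT = 41°  [△GMT]
4. ∠BTG = 101°  [△BGT]

∠BTG = 101°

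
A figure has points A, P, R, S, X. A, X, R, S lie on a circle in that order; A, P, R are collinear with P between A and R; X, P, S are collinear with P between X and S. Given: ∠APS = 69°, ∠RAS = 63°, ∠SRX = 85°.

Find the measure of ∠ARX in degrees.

1. ∠RPX = 69°  [vertical angles at P]
2. ∠RXS = 63°  [same arc RS]
3. ∠ARX = 48°  [△XPR]

∠ARX = 48°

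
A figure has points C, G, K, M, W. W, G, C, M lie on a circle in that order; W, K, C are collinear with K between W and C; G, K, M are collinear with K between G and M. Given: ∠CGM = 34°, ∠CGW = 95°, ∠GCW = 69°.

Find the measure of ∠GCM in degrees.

1. ∠CWG = 16°  [△WGC]
2. ∠CMG = 16°  [same arc GC]
3. ∠GCM = 130°  [△GCM]

∠GCM = 130°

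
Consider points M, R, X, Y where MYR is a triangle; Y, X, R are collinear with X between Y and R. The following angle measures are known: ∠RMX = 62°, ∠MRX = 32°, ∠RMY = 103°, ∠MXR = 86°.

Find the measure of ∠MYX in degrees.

∠MYX = 45°

1. ∠MRY = 32°  [X on ray RY]
2. ∠MYR = 45°  [△MYR]
3. ∠MYX = 45°  [X on ray YR]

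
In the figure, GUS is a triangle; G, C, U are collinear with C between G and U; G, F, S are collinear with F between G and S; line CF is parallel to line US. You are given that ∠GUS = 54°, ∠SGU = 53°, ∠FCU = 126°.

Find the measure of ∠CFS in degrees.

1. ∠GSU = 73°  [△GUS]
2. ∠CFG = 73°  [CF∥US, corresponding at F]
3. ∠CFS = 107°  [linear pair at F on GS]

∠CFS = 107°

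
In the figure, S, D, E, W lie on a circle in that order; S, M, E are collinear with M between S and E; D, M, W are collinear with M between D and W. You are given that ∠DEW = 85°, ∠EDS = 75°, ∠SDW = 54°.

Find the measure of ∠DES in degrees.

1. ∠DSW = 95°  [cyclic SDEW, opposite ∠S+∠E]
2. ∠DWS = 31°  [△SDW]
3. ∠DES = 31°  [same arc SD]

∠DES = 31°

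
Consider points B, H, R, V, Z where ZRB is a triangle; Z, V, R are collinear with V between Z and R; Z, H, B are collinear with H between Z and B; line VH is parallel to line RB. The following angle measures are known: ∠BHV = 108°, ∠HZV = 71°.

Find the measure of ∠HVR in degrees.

1. ∠VHZ = 72°  [linear pair at H on ZB]
2. ∠HVZ = 37°  [△ZVH]
3. ∠HVR = 143°  [linear pair at V on ZR]

∠HVR = 143°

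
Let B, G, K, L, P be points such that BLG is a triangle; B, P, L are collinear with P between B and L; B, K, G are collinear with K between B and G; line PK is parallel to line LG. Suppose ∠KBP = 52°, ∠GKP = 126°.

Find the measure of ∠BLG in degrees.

1. ∠BKP = 54°  [linear pair at K on BG]
2. ∠BPK = 74°  [△BPK]
3. ∠BLG = 74°  [PK∥LG, corresponding at P]

∠BLG = 74°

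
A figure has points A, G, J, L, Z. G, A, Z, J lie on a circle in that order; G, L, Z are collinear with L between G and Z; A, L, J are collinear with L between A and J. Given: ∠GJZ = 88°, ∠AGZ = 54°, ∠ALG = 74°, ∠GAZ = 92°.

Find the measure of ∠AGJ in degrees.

∠AGJ = 94°

1. ∠AZG = 34°  [△GAZ]
2. ∠GAJ = 52°  [△GLA]
3. ∠AJG = 34°  [same arc GA]
4. ∠AGJ = 94°  [△GAJ]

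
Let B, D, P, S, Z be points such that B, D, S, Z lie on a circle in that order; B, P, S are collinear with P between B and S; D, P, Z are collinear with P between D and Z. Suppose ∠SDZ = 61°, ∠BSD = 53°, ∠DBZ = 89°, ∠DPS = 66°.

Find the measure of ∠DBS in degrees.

∠DBS = 28°

1. ∠BZD = 53°  [same arc BD]
2. ∠BDZ = 38°  [△BDZ]
3. ∠BPD = 114°  [linear pair at P on BS]
4. ∠DBS = 28°  [△BPD]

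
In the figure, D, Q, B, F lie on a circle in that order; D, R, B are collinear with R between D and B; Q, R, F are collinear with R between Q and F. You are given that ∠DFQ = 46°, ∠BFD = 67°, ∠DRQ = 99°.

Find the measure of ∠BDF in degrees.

∠BDF = 53°

1. ∠DBQ = 46°  [same arc DQ]
2. ∠BRQ = 81°  [linear pair at R on DB]
3. ∠BQF = 53°  [△QRB]
4. ∠BDF = 53°  [same arc BF]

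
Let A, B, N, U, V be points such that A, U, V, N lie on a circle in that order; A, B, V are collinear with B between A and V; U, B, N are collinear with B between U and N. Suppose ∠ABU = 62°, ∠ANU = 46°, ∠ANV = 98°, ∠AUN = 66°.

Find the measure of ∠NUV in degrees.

∠NUV = 16°

1. ∠UBV = 118°  [linear pair at B on AV]
2. ∠AVU = 46°  [same arc AU]
3. ∠NUV = 16°  [△UBV]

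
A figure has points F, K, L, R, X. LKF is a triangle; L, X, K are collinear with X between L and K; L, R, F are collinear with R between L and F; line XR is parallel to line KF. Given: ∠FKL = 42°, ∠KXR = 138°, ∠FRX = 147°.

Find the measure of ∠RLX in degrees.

1. ∠LXR = 42°  [XR∥KF, corresponding at X]
2. ∠LRX = 33°  [linear pair at R on LF]
3. ∠RLX = 105°  [△LXR]

∠RLX = 105°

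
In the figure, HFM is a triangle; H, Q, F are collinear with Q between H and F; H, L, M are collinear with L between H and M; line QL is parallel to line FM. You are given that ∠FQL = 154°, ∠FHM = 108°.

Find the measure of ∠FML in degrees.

∠FML = 46°

1. ∠HQL = 26°  [linear pair at Q on HF]
2. ∠LHQ = 108°  [Q on HF, L on HM]
3. ∠HLQ = 46°  [△HQL]
4. ∠MLQ = 134°  [linear pair at L on HM]
5. ∠FML = 46°  [QL∥FM, co-interior at M–L]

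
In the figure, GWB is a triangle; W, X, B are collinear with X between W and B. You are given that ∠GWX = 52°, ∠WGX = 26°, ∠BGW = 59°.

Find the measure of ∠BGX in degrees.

1. ∠GXW = 102°  [△GWX]
2. ∠BWG = 52°  [X on ray WB]
3. ∠GBW = 69°  [△GWB]
4. ∠BXG = 78°  [linear pair at X on WB]
5. ∠GBX = 69°  [X on ray BW]
6. ∠BGX = 33°  [△GXB]

∠BGX = 33°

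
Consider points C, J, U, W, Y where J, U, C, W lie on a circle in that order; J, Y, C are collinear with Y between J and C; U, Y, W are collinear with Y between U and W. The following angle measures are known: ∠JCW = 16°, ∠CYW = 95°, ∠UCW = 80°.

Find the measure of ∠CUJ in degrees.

∠CUJ = 47°

1. ∠JUW = 16°  [same arc JW]
2. ∠CWU = 69°  [△CYW]
3. ∠JYU = 95°  [vertical angles at Y]
4. ∠CUW = 31°  [△UCW]
5. ∠CJU = 69°  [△JYU]
6. ∠CYU = 85°  [linear pair at Y on JC]
7. ∠JCU = 64°  [△UYC]
8. ∠CUJ = 47°  [△JUC]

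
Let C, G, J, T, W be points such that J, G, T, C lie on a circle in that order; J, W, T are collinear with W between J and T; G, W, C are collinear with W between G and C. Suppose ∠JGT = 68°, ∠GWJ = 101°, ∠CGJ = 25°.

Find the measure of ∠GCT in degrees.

1. ∠CWT = 101°  [vertical angles at W]
2. ∠CTJ = 25°  [same arc JC]
3. ∠GCT = 54°  [△TWC]

∠GCT = 54°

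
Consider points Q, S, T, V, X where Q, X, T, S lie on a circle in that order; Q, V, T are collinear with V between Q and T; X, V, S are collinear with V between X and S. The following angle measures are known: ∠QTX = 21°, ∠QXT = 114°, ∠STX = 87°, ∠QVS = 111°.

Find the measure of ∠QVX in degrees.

1. ∠QSX = 21°  [same arc QX]
2. ∠TQX = 45°  [△QXT]
3. ∠SQX = 93°  [cyclic QXTS, opposite ∠Q+∠T]
4. ∠QXS = 66°  [△QXS]
5. ∠QVX = 69°  [△QVX]

∠QVX = 69°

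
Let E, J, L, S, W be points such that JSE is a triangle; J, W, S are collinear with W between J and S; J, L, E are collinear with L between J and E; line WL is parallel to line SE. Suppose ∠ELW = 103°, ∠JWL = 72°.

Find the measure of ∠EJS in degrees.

1. ∠JLW = 77°  [linear pair at L on JE]
2. ∠LJW = 31°  [△JWL]
3. ∠EJS = 31°  [W on JS, L on JE]

∠EJS = 31°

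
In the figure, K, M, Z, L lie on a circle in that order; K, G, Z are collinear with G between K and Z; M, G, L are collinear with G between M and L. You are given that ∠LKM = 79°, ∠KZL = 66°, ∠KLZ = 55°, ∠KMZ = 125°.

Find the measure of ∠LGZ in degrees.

1. ∠KML = 66°  [same arc KL]
2. ∠LKZ = 59°  [△KZL]
3. ∠KLM = 35°  [△KML]
4. ∠KGL = 86°  [△KGL]
5. ∠LGZ = 94°  [linear pair at G on KZ]

∠LGZ = 94°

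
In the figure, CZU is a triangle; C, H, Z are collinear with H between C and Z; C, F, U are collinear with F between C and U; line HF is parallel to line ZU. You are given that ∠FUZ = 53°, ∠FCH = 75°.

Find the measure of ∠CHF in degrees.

∠CHF = 52°

1. ∠CUZ = 53°  [F on ray UC]
2. ∠UCZ = 75°  [H on CZ, F on CU]
3. ∠CZU = 52°  [△CZU]
4. ∠CHF = 52°  [HF∥ZU, corresponding at H]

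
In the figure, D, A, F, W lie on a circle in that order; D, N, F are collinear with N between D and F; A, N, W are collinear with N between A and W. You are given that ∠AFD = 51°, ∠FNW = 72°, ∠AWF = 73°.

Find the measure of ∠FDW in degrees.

1. ∠AWD = 51°  [same arc DA]
2. ∠DNW = 108°  [linear pair at N on DF]
3. ∠FDW = 21°  [△DNW]

∠FDW = 21°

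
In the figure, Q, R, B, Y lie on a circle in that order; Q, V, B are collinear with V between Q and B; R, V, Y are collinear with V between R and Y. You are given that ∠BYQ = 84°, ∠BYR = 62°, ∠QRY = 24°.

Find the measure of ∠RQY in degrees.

1. ∠BRQ = 96°  [cyclic QRBY, opposite ∠R+∠Y]
2. ∠BQR = 62°  [same arc RB]
3. ∠QBR = 22°  [△QRB]
4. ∠QYR = 22°  [same arc QR]
5. ∠RQY = 134°  [△QRY]

∠RQY = 134°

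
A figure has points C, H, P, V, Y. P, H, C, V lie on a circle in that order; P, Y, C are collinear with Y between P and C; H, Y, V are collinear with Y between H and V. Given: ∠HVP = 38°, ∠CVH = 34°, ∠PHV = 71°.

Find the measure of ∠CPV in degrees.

1. ∠HCP = 38°  [same arc PH]
2. ∠CPH = 34°  [same arc HC]
3. ∠PCV = 71°  [same arc PV]
4. ∠CHP = 108°  [△PHC]
5. ∠CVP = 72°  [cyclic PHCV, opposite ∠H+∠V]
6. ∠CPV = 37°  [△PCV]

∠CPV = 37°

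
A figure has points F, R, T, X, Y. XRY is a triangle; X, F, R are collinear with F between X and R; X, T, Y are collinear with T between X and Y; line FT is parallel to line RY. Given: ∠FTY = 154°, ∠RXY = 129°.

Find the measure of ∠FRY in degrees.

1. ∠FTX = 26°  [linear pair at T on XY]
2. ∠FXT = 129°  [F on XR, T on XY]
3. ∠TFX = 25°  [△XFT]
4. ∠RFT = 155°  [linear pair at F on XR]
5. ∠FRY = 25°  [FT∥RY, co-interior at R–F]

∠FRY = 25°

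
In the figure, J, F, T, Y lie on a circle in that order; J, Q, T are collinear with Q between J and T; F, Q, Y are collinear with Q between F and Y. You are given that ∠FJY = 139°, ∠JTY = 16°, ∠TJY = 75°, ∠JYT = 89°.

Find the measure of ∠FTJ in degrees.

∠FTJ = 25°

1. ∠JFY = 16°  [same arc JY]
2. ∠FYJ = 25°  [△JFY]
3. ∠FTJ = 25°  [same arc JF]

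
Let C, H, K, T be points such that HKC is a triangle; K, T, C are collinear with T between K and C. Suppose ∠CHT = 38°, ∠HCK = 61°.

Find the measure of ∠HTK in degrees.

1. ∠HCT = 61°  [T on ray CK]
2. ∠CTH = 81°  [△HTC]
3. ∠HTK = 99°  [linear pair at T on KC]

∠HTK = 99°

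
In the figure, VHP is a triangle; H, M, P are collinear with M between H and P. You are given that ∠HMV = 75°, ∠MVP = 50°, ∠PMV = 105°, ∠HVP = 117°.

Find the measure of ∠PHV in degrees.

∠PHV = 38°

1. ∠MPV = 25°  [△VMP]
2. ∠HPV = 25°  [M on ray PH]
3. ∠PHV = 38°  [△VHP]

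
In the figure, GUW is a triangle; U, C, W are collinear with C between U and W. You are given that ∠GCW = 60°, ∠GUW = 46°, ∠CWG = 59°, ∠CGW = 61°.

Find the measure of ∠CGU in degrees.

∠CGU = 14°

1. ∠GCU = 120°  [linear pair at C on UW]
2. ∠CUG = 46°  [C on ray UW]
3. ∠CGU = 14°  [△GUC]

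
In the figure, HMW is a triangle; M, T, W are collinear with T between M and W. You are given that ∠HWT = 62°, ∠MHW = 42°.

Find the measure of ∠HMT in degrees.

1. ∠HWM = 62°  [T on ray WM]
2. ∠HMW = 76°  [△HMW]
3. ∠HMT = 76°  [T on ray MW]

∠HMT = 76°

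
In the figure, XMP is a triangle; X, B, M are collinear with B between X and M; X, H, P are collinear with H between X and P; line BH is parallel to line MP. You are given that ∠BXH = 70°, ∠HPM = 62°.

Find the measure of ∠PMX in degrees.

1. ∠MXP = 70°  [B on XM, H on XP]
2. ∠MPX = 62°  [H on ray PX]
3. ∠PMX = 48°  [△XMP]

∠PMX = 48°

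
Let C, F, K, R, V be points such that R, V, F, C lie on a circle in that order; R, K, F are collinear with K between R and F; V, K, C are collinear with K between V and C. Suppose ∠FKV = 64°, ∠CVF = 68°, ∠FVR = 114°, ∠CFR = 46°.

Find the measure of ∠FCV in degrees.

∠FCV = 18°

1. ∠RFV = 48°  [△VKF]
2. ∠FRV = 18°  [△RVF]
3. ∠FCV = 18°  [same arc VF]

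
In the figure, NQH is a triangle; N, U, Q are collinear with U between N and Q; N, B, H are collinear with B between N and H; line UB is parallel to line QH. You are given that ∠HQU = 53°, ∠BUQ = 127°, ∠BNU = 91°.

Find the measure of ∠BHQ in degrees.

1. ∠HQN = 53°  [U on ray QN]
2. ∠HNQ = 91°  [U on NQ, B on NH]
3. ∠NHQ = 36°  [△NQH]
4. ∠BHQ = 36°  [B on ray HN]

∠BHQ = 36°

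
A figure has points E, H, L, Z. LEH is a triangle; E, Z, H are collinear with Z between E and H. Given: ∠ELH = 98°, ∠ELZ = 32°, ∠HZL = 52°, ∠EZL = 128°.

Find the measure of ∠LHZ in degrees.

1. ∠LEZ = 20°  [△LEZ]
2. ∠HEL = 20°  [Z on ray EH]
3. ∠EHL = 62°  [△LEH]
4. ∠LHZ = 62°  [Z on ray HE]

∠LHZ = 62°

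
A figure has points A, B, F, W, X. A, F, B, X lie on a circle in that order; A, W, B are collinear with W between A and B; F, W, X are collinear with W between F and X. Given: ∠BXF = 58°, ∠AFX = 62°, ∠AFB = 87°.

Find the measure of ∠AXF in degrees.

1. ∠BAF = 58°  [same arc FB]
2. ∠ABF = 35°  [△AFB]
3. ∠AXF = 35°  [same arc AF]

∠AXF = 35°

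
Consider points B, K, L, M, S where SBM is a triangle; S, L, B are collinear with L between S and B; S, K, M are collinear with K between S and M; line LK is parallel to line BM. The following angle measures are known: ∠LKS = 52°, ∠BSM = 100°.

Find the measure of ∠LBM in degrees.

1. ∠BMS = 52°  [LK∥BM, corresponding at K]
2. ∠MBS = 28°  [△SBM]
3. ∠LBM = 28°  [L on ray BS]

∠LBM = 28°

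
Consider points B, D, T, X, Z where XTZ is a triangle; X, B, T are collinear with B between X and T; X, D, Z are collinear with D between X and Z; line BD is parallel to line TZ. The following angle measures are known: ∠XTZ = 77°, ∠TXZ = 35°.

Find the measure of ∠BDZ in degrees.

1. ∠TZX = 68°  [△XTZ]
2. ∠BDX = 68°  [BD∥TZ, corresponding at D]
3. ∠BDZ = 112°  [linear pair at D on XZ]

∠BDZ = 112°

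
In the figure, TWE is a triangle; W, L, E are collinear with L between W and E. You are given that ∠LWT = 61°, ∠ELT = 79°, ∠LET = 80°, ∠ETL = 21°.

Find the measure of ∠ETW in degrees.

1. ∠EWT = 61°  [L on ray WE]
2. ∠TEW = 80°  [L on ray EW]
3. ∠ETW = 39°  [△TWE]

∠ETW = 39°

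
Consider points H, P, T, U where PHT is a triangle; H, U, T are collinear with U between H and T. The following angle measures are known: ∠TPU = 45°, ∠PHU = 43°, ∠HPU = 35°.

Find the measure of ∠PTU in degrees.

1. ∠HUP = 102°  [△PHU]
2. ∠PUT = 78°  [linear pair at U on HT]
3. ∠PTU = 57°  [△PUT]

∠PTU = 57°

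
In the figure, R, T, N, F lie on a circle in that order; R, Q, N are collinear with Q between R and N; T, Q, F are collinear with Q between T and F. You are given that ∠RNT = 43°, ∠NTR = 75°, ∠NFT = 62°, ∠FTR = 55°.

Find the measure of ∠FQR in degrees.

∠FQR = 117°

1. ∠RFT = 43°  [same arc RT]
2. ∠NFR = 105°  [cyclic RTNF, opposite ∠T+∠F]
3. ∠FNR = 55°  [same arc RF]
4. ∠FRN = 20°  [△RNF]
5. ∠FQR = 117°  [△RQF]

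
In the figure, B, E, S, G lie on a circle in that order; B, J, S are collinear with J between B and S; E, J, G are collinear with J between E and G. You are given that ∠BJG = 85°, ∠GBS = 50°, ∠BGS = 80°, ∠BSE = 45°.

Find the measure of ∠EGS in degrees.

∠EGS = 35°

1. ∠GJS = 95°  [linear pair at J on BS]
2. ∠BSG = 50°  [△BSG]
3. ∠EGS = 35°  [△SJG]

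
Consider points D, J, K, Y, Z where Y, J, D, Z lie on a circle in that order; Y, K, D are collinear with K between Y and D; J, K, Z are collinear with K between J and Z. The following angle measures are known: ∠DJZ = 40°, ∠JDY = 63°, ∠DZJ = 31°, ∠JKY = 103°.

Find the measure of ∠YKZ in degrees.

∠YKZ = 77°

1. ∠DYZ = 40°  [same arc DZ]
2. ∠JZY = 63°  [same arc YJ]
3. ∠YKZ = 77°  [△YKZ]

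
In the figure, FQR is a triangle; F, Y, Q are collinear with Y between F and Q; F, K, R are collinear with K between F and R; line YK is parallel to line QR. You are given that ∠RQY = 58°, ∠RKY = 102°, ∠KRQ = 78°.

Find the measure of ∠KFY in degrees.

1. ∠FQR = 58°  [Y on ray QF]
2. ∠FKY = 78°  [linear pair at K on FR]
3. ∠FYK = 58°  [YK∥QR, corresponding at Y]
4. ∠KFY = 44°  [△FYK]

∠KFY = 44°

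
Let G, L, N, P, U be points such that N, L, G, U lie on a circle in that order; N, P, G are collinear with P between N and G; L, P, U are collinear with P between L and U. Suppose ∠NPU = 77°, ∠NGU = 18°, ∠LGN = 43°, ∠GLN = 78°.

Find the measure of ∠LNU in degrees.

1. ∠NLU = 18°  [same arc NU]
2. ∠LUN = 43°  [same arc NL]
3. ∠LNU = 119°  [△NLU]

∠LNU = 119°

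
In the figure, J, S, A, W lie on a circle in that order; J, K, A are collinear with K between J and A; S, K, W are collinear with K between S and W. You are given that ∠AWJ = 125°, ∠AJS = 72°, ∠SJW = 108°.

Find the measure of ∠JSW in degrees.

∠JSW = 19°

1. ∠ASJ = 55°  [cyclic JSAW, opposite ∠S+∠W]
2. ∠JAS = 53°  [△JSA]
3. ∠JWS = 53°  [same arc JS]
4. ∠JSW = 19°  [△JSW]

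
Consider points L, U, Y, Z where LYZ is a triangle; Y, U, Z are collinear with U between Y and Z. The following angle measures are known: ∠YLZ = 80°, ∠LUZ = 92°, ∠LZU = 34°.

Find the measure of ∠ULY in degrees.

∠ULY = 26°

1. ∠LUY = 88°  [linear pair at U on YZ]
2. ∠LZY = 34°  [U on ray ZY]
3. ∠LYZ = 66°  [△LYZ]
4. ∠LYU = 66°  [U on ray YZ]
5. ∠ULY = 26°  [△LYU]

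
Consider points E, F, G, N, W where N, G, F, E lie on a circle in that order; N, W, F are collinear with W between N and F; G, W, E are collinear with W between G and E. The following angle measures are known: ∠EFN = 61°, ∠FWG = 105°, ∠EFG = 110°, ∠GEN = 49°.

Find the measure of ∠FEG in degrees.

∠FEG = 44°

1. ∠EGN = 61°  [same arc NE]
2. ∠GWN = 75°  [linear pair at W on NF]
3. ∠FNG = 44°  [△NWG]
4. ∠FEG = 44°  [same arc GF]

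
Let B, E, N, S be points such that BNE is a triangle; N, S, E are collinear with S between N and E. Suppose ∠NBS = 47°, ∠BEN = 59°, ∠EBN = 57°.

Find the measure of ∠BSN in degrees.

∠BSN = 69°

1. ∠BNE = 64°  [△BNE]
2. ∠BNS = 64°  [S on ray NE]
3. ∠BSN = 69°  [△BNS]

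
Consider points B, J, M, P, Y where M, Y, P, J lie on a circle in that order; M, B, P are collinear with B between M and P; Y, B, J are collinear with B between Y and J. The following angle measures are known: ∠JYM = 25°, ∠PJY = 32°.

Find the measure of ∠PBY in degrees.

∠PBY = 57°

1. ∠PMY = 32°  [same arc YP]
2. ∠MBY = 123°  [△MBY]
3. ∠PBY = 57°  [linear pair at B on MP]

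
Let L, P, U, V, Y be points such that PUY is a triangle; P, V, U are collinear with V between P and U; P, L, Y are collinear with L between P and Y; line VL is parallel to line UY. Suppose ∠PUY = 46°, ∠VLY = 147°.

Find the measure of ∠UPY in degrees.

∠UPY = 101°

1. ∠LVP = 46°  [VL∥UY, corresponding at V]
2. ∠PLV = 33°  [linear pair at L on PY]
3. ∠LPV = 101°  [△PVL]
4. ∠UPY = 101°  [V on PU, L on PY]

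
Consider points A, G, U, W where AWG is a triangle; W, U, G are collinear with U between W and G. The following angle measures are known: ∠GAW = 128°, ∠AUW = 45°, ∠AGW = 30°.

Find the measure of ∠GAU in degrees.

1. ∠AUG = 135°  [linear pair at U on WG]
2. ∠AGU = 30°  [U on ray GW]
3. ∠GAU = 15°  [△AUG]

∠GAU = 15°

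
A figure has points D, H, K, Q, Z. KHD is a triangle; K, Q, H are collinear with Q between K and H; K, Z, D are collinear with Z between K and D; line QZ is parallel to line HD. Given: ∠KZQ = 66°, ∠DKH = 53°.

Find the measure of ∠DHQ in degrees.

∠DHQ = 61°

1. ∠HDK = 66°  [QZ∥HD, corresponding at Z]
2. ∠DHK = 61°  [△KHD]
3. ∠DHQ = 61°  [Q on ray HK]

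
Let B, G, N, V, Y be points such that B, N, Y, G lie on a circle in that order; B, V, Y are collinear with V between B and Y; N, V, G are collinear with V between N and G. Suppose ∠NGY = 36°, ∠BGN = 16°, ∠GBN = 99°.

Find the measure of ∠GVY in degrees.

1. ∠NBY = 36°  [same arc NY]
2. ∠BNG = 65°  [△BNG]
3. ∠BVN = 79°  [△BVN]
4. ∠GVY = 79°  [vertical angles at V]

∠GVY = 79°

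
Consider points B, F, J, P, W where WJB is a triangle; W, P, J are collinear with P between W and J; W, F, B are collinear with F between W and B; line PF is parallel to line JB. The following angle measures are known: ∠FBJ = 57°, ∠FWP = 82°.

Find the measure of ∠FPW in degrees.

1. ∠JBW = 57°  [F on ray BW]
2. ∠BWJ = 82°  [P on WJ, F on WB]
3. ∠BJW = 41°  [△WJB]
4. ∠FPW = 41°  [PF∥JB, corresponding at P]

∠FPW = 41°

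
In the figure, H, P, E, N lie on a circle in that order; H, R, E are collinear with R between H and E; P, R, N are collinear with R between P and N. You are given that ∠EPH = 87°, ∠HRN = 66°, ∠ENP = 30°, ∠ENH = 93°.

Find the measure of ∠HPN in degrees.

1. ∠ERP = 66°  [vertical angles at R]
2. ∠EHP = 30°  [same arc PE]
3. ∠HRP = 114°  [linear pair at R on HE]
4. ∠HPN = 36°  [△HRP]

∠HPN = 36°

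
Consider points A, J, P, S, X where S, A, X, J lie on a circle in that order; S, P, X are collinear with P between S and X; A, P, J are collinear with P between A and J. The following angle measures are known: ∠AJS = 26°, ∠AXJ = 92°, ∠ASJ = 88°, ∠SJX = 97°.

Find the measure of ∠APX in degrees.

1. ∠AXS = 26°  [same arc SA]
2. ∠JAS = 66°  [△SAJ]
3. ∠SAX = 83°  [cyclic SAXJ, opposite ∠A+∠J]
4. ∠ASX = 71°  [△SAX]
5. ∠APS = 43°  [△SPA]
6. ∠APX = 137°  [linear pair at P on SX]

∠APX = 137°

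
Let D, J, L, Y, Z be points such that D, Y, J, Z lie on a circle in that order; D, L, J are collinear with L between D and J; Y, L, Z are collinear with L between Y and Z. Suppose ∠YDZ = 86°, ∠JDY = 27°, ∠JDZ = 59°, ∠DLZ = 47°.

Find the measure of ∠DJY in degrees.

∠DJY = 74°

1. ∠JYZ = 59°  [same arc JZ]
2. ∠JLY = 47°  [vertical angles at L]
3. ∠DJY = 74°  [△YLJ]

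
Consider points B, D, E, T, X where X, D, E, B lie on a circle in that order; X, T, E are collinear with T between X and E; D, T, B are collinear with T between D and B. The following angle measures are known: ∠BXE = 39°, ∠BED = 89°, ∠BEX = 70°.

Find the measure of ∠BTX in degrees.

∠BTX = 122°

1. ∠BDE = 39°  [same arc EB]
2. ∠DBE = 52°  [△DEB]
3. ∠BTE = 58°  [△ETB]
4. ∠BTX = 122°  [linear pair at T on XE]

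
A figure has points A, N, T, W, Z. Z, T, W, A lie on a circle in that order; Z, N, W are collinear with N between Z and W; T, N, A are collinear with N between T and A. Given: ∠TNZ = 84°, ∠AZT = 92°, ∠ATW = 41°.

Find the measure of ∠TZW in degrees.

1. ∠AWT = 88°  [cyclic ZTWA, opposite ∠Z+∠W]
2. ∠TAW = 51°  [△TWA]
3. ∠TZW = 51°  [same arc TW]

∠TZW = 51°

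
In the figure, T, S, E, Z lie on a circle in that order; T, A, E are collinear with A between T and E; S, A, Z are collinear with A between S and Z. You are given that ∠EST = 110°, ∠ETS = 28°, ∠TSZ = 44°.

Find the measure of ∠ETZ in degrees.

1. ∠EZT = 70°  [cyclic TSEZ, opposite ∠S+∠Z]
2. ∠TEZ = 44°  [same arc TZ]
3. ∠ETZ = 66°  [△TEZ]

∠ETZ = 66°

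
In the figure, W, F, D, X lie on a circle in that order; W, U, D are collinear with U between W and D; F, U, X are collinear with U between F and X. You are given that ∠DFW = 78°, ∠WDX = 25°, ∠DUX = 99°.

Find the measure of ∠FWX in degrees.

1. ∠DXW = 102°  [cyclic WFDX, opposite ∠F+∠X]
2. ∠WFX = 25°  [same arc WX]
3. ∠DWX = 53°  [△WDX]
4. ∠WUX = 81°  [linear pair at U on WD]
5. ∠FXW = 46°  [△WUX]
6. ∠FWX = 109°  [△WFX]

∠FWX = 109°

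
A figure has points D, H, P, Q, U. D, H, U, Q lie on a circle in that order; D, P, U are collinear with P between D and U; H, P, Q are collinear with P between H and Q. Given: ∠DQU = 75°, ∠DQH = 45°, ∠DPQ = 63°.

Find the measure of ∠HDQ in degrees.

∠HDQ = 102°

1. ∠DHU = 105°  [cyclic DHUQ, opposite ∠H+∠Q]
2. ∠DUH = 45°  [same arc DH]
3. ∠HPU = 63°  [vertical angles at P]
4. ∠HDU = 30°  [△DHU]
5. ∠DPH = 117°  [linear pair at P on DU]
6. ∠DHQ = 33°  [△DPH]
7. ∠HDQ = 102°  [△DHQ]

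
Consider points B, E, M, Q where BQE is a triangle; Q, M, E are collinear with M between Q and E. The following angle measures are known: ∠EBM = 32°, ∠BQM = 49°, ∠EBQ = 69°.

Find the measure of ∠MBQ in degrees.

∠MBQ = 37°

1. ∠BQE = 49°  [M on ray QE]
2. ∠BEQ = 62°  [△BQE]
3. ∠BEM = 62°  [M on ray EQ]
4. ∠BME = 86°  [△BME]
5. ∠BMQ = 94°  [linear pair at M on QE]
6. ∠MBQ = 37°  [△BQM]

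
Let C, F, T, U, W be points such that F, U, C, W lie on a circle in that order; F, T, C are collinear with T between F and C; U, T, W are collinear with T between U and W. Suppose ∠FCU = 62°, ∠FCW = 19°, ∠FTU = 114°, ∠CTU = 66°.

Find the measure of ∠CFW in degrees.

1. ∠FWU = 62°  [same arc FU]
2. ∠FTW = 66°  [vertical angles at T]
3. ∠CFW = 52°  [△FTW]

∠CFW = 52°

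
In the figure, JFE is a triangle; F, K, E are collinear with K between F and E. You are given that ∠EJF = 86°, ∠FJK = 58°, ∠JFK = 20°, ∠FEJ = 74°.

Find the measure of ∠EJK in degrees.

∠EJK = 28°

1. ∠FKJ = 102°  [△JFK]
2. ∠JEK = 74°  [K on ray EF]
3. ∠EKJ = 78°  [linear pair at K on FE]
4. ∠EJK = 28°  [△JKE]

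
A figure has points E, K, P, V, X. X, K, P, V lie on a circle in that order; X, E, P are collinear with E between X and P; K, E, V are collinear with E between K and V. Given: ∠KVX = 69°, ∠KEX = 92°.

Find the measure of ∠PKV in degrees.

1. ∠KPX = 69°  [same arc XK]
2. ∠KEP = 88°  [linear pair at E on XP]
3. ∠PKV = 23°  [△KEP]

∠PKV = 23°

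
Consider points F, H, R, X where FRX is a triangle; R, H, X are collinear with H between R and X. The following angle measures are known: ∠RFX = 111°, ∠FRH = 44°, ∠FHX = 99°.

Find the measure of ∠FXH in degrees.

1. ∠FRX = 44°  [H on ray RX]
2. ∠FXR = 25°  [△FRX]
3. ∠FXH = 25°  [H on ray XR]

∠FXH = 25°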